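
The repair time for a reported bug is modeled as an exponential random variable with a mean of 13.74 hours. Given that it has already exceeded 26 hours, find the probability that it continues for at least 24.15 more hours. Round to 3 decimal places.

0.172

The rate is λ = 1/13.74 = 0.0727802 per hour.
By the memoryless property, P(X > 26+24.15 | X > 26) = P(X > 24.15).
P(X > 24.15) = e^(−1.7576) ≈ 0.172.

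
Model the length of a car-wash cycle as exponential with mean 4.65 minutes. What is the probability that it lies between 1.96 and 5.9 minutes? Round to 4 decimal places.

0.3749

The rate is λ = 1/4.65 = 0.215054 per minute.
P(1.96 < X < 5.9) = e^(−λ·1.96) − e^(−λ·5.9) = 0.65606 − 0.28116 ≈ 0.3749.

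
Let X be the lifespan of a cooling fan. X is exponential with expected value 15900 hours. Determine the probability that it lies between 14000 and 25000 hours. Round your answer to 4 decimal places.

0.2070

The rate is λ = 1/15900 = 0.0000628931 per hour.
P(14000 < X < 25000) = e^(−λ·14000) − e^(−λ·25000) = 0.41457 − 0.20756 ≈ 0.2070.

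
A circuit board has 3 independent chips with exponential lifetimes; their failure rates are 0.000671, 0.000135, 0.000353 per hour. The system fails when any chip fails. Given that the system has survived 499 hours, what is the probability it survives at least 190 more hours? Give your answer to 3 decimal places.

Time to first failure ~ Exp(Σλ) with Σλ = 0.001159.
By memorylessness, P(T > 499+190 | T > 499) = P(T > 190) = e^(−0.001159·190) ≈ 0.802.

0.802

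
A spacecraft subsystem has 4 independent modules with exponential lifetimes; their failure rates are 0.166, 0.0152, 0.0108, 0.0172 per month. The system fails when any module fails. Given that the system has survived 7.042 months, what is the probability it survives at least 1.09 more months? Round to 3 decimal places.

0.796

Time to first failure ~ Exp(Σλ) with Σλ = 0.2092.
By memorylessness, P(T > 7.042+1.09 | T > 7.042) = P(T > 1.09) = e^(−0.2092·1.09) ≈ 0.796.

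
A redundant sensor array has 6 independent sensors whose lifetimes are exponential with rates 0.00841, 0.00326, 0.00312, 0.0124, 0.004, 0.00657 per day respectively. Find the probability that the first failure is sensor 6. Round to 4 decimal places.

The time to first failure is exponential with rate Σλ = 0.00841 + 0.00326 + 0.00312 + 0.0124 + 0.004 + 0.00657 = 0.03776.
P(sensor 6 first) = λ_6/Σλ = 0.00657/0.03776 ≈ 0.1740.

0.1740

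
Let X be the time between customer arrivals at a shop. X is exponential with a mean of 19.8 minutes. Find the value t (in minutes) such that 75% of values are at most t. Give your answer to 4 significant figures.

The rate is λ = 1/19.8 = 0.0505051 per minute.
Set 1 − e^(−λt) = 0.75, so t = −ln(0.25)/λ = 1.3863/0.0505051 ≈ 27.4486 minutes.

27.45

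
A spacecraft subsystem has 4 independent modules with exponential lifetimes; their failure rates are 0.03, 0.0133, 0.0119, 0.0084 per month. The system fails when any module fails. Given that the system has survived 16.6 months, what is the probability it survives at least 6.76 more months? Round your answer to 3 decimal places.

Time to first failure ~ Exp(Σλ) with Σλ = 0.0636.
By memorylessness, P(T > 16.6+6.76 | T > 16.6) = P(T > 6.76) = e^(−0.0636·6.76) ≈ 0.651.

0.651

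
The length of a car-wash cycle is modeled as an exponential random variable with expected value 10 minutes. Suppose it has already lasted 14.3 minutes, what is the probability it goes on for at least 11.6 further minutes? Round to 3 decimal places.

The rate is λ = 1/10 = 0.1 per minute.
The exponential is memoryless, so the remaining time is again Exp(λ): the condition X > 14.3 is irrelevant.
P(X > 11.6) = e^(−1.16) ≈ 0.313.

0.313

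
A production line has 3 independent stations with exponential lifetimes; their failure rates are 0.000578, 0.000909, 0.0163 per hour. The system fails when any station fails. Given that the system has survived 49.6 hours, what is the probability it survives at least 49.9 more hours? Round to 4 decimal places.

0.4117

Time to first failure ~ Exp(Σλ) with Σλ = 0.017787.
By memorylessness, P(T > 49.6+49.9 | T > 49.6) = P(T > 49.9) = e^(−0.017787·49.9) ≈ 0.4117.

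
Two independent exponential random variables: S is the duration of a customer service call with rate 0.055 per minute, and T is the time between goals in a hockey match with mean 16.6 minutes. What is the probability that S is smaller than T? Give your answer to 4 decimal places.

0.4773

λ_1 = 0.055, λ_2 = 1/16.6 = 0.060241.
For independent exponentials, P(S < T) = λ_1/(λ_1+λ_2) = 0.055/0.115241 ≈ 0.4773.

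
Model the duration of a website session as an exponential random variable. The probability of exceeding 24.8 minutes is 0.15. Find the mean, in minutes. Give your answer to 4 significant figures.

13.07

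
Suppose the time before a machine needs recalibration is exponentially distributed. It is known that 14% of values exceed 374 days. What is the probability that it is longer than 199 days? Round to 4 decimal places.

0.3513

e^(−λ·374) = 0.14 ⇒ λ = −ln(0.14)/374 = 0.00525699.
P(X > 199) = e^(−0.00525699·199) = e^(−1.0461) ≈ 0.3513.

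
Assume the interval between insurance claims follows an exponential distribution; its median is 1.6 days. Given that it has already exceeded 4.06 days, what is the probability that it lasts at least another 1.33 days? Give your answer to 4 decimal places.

For an exponential, median = ln(2)/λ, so λ = ln 2 / 1.6 = 0.433217 per day.
The exponential is memoryless, so the remaining time is again Exp(λ): the condition X > 4.06 is irrelevant.
P(X > 1.33) = e^(−0.57618) ≈ 0.5620.

0.5620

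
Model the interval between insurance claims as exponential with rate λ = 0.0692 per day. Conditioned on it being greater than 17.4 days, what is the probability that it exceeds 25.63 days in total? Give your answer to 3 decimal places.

0.566

The exponential is memoryless, so the remaining time is again Exp(λ): the condition X > 17.4 is irrelevant.
P(X > 8.23) = e^(−0.56952) ≈ 0.566.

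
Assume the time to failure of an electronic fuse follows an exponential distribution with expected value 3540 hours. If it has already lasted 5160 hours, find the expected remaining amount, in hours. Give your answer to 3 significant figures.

3540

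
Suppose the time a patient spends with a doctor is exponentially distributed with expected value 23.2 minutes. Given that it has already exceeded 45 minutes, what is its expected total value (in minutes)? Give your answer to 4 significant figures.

68.20

The rate is λ = 1/23.2 = 0.0431034 per minute.
By memorylessness, E[X | X > 45] = 45 + 1/λ = 45 + 23.2 = 68.2 minutes.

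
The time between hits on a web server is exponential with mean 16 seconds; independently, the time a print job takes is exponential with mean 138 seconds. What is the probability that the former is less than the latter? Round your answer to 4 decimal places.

λ_1 = 1/16 = 0.0625, λ_2 = 1/138 = 0.00724638.
For independent exponentials, P(the former < the latter) = λ_1/(λ_1+λ_2) = 0.0625/0.0697464 ≈ 0.8961.

0.8961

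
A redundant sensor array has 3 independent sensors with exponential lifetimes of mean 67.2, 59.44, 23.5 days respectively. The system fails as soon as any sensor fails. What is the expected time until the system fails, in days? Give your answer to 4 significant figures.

13.47

The first failure time is exponential with rate Σλ_i = 1/67.2 + 1/59.44 + 1/23.5 = 0.0742578 per day.
E[min] = 1/Σλ = 1/0.0742578 = 13.4666 days.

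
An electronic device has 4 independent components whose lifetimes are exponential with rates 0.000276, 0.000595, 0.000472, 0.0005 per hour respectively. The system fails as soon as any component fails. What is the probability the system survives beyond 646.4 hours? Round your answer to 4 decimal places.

0.3038

The time to first failure is exponential with rate Σλ = 0.000276 + 0.000595 + 0.000472 + 0.0005 = 0.001843.
P(min > 646.4) = e^(−0.001843·646.4) = e^(−1.1913) ≈ 0.3038.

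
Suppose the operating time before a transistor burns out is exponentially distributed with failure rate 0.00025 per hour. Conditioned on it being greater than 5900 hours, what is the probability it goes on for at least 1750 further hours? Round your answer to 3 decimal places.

0.646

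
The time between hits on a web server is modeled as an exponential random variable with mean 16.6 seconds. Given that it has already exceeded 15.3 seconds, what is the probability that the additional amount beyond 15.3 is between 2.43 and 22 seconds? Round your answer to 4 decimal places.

The rate is λ = 1/16.6 = 0.060241 per second.
Memoryless: the residual past 15.3 is again Exp(λ).
P(2.43 < residual < 22) = e^(−λ·2.43) − e^(−λ·22) = 0.86382 − 0.26572 ≈ 0.5981.

0.5981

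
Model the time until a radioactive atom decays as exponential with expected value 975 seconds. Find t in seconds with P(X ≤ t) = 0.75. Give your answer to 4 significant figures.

The rate is λ = 1/975 = 0.00102564 per second.
Set 1 − e^(−λt) = 0.75, so t = −ln(0.25)/λ = 1.3863/0.00102564 ≈ 1351.64 seconds.

1352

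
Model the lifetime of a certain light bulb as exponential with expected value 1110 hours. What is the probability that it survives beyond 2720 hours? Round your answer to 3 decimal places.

0.086

The rate is λ = 1/1110 = 0.000900901 per hour.
P(X > 2720) = e^(−λ·2720) = e^(−2.4505) ≈ 0.086.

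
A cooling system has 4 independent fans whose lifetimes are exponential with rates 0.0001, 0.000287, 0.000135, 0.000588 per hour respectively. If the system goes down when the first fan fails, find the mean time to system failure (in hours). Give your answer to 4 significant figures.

The time to first failure is exponential with rate Σλ = 0.0001 + 0.000287 + 0.000135 + 0.000588 = 0.00111.
E[min] = 1/Σλ = 1/0.00111 = 900.901 hours.

900.9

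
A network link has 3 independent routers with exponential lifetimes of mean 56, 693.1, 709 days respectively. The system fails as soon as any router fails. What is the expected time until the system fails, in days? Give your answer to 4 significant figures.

The first failure time is exponential with rate Σλ_i = 1/56 + 1/693.1 + 1/709 = 0.0207104 per day.
E[min] = 1/Σλ = 1/0.0207104 = 48.285 days.

48.28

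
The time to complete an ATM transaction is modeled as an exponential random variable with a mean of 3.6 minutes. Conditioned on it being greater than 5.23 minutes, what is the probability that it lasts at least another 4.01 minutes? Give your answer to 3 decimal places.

The rate is λ = 1/3.6 = 0.277778 per minute.
By the memoryless property, P(X > 5.23+4.01 | X > 5.23) = P(X > 4.01).
P(X > 4.01) = e^(−1.1139) ≈ 0.328.

0.328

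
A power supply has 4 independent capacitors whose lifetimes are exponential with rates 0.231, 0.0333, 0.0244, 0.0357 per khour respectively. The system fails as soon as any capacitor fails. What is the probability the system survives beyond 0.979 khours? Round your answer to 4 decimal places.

0.7279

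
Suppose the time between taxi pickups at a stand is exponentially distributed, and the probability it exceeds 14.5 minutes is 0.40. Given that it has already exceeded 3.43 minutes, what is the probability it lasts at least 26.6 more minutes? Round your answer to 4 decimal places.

0.1862

From e^(−λ·14.5) = 0.40, λ = −ln(0.40)/14.5 = 0.0631925.
Memoryless: P(X > 3.43+26.6 | X > 3.43) = P(X > 26.6) = e^(−0.0631925·26.6) ≈ 0.1862.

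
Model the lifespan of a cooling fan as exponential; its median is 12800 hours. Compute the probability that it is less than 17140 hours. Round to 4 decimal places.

For an exponential, median = ln(2)/λ, so λ = ln 2 / 12800 = 0.0000541521 per hour.
P(X ≤ 17140) = 1 − e^(−λ·17140) = 1 − e^(−0.92817) ≈ 0.6047.

0.6047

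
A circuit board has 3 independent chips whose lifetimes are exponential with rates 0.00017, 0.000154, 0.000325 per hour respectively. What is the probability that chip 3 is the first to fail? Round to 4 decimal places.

The time to first failure is exponential with rate Σλ = 0.00017 + 0.000154 + 0.000325 = 0.000649.
P(chip 3 first) = λ_3/Σλ = 0.000325/0.000649 ≈ 0.5008.

0.5008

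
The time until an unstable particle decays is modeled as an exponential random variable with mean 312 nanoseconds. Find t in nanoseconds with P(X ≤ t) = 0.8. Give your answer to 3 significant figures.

The rate is λ = 1/312 = 0.00320513 per nanosecond.
Set 1 − e^(−λt) = 0.8, so t = −ln(0.2)/λ = 1.6094/0.00320513 ≈ 502.145 nanoseconds.

502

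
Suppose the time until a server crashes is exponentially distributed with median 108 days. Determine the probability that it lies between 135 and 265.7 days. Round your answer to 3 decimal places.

For an exponential, median = ln(2)/λ, so λ = ln 2 / 108 = 0.00641803 per day.
P(135 < X < 265.7) = e^(−λ·135) − e^(−λ·265.7) = 0.42045 − 0.18172 ≈ 0.239.

0.239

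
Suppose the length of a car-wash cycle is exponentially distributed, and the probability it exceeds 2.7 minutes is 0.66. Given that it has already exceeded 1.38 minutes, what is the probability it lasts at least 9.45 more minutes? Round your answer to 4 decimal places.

0.2336

From e^(−λ·2.7) = 0.66, λ = −ln(0.66)/2.7 = 0.153895.
Memoryless: P(X > 1.38+9.45 | X > 1.38) = P(X > 9.45) = e^(−0.153895·9.45) ≈ 0.2336.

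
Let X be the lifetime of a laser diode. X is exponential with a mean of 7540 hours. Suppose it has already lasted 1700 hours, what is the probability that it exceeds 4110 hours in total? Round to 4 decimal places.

0.7264

The rate is λ = 1/7540 = 0.000132626 per hour.
The exponential is memoryless, so the remaining time is again Exp(λ): the condition X > 1700 is irrelevant.
P(X > 2410) = e^(−0.31963) ≈ 0.7264.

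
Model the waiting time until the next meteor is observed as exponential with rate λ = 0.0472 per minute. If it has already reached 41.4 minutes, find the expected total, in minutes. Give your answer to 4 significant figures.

By memorylessness, E[X | X > 41.4] = 41.4 + 1/λ = 41.4 + 21.1864 = 62.5864 minutes.

62.59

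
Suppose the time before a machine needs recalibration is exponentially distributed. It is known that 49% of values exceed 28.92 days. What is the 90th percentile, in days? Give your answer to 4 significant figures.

93.35

e^(−λ·28.92) = 0.49 ⇒ λ = −ln(0.49)/28.92 = 0.0246663.
90th percentile: 1 − e^(−λt) = 0.9, t = −ln(0.1)/λ = 93.3494 days.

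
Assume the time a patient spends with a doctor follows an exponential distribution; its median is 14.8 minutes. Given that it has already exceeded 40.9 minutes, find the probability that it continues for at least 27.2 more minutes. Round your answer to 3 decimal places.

For an exponential, median = ln(2)/λ, so λ = ln 2 / 14.8 = 0.0468343 per minute.
By the memoryless property, P(X > 40.9+27.2 | X > 40.9) = P(X > 27.2).
P(X > 27.2) = e^(−1.2739) ≈ 0.280.

0.280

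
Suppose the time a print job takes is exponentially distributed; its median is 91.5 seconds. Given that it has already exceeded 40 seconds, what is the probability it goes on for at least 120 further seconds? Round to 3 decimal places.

0.403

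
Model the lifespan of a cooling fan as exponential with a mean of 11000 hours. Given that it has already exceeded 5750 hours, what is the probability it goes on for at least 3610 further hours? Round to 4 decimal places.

The rate is λ = 1/11000 = 0.0000909091 per hour.
P(X > s+t | X > s) = e^(−λ(s+t))/e^(−λs) = e^(−λt), independent of s = 5750.
P(X > 3610) = e^(−0.32818) ≈ 0.7202.

0.7202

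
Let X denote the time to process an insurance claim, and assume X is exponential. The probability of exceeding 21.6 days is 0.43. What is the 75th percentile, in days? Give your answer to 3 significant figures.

35.5

e^(−λ·21.6) = 0.43 ⇒ λ = −ln(0.43)/21.6 = 0.0390727.
75th percentile: 1 − e^(−λt) = 0.75, t = −ln(0.25)/λ = 35.4799 days.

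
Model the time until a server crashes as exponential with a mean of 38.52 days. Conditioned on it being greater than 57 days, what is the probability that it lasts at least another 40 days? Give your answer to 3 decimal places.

0.354

The rate is λ = 1/38.52 = 0.0259605 per day.
P(X > s+t | X > s) = e^(−λ(s+t))/e^(−λs) = e^(−λt), independent of s = 57.
P(X > 40) = e^(−1.0384) ≈ 0.354.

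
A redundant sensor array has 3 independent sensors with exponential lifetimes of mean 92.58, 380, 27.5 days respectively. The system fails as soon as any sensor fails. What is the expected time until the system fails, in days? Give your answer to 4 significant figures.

The first failure time is exponential with rate Σλ_i = 1/92.58 + 1/380 + 1/27.5 = 0.0497967 per day.
E[min] = 1/Σλ = 1/0.0497967 = 20.0817 days.

20.08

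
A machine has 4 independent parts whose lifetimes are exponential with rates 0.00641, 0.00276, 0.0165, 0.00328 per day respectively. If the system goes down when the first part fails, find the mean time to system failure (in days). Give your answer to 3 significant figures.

34.5

The time to first failure is exponential with rate Σλ = 0.00641 + 0.00276 + 0.0165 + 0.00328 = 0.02895.
E[min] = 1/Σλ = 1/0.02895 = 34.5423 days.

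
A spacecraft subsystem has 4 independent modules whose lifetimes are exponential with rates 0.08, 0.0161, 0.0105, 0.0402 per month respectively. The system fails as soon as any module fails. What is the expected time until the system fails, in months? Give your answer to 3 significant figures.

The time to first failure is exponential with rate Σλ = 0.08 + 0.0161 + 0.0105 + 0.0402 = 0.1468.
E[min] = 1/Σλ = 1/0.1468 = 6.81199 months.

6.81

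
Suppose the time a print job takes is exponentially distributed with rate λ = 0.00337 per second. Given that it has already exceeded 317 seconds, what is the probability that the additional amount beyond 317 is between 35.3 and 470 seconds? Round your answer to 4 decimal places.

Memoryless: the residual past 317 is again Exp(λ).
P(35.3 < residual < 470) = e^(−λ·35.3) − e^(−λ·470) = 0.88784 − 0.20517 ≈ 0.6827.

0.6827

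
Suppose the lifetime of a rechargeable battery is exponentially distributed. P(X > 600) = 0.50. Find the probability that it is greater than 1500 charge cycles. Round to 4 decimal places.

e^(−λ·600) = 0.50 ⇒ λ = −ln(0.50)/600 = 0.00115525.
P(X > 1500) = e^(−0.00115525·1500) = e^(−1.7329) ≈ 0.1768.

0.1768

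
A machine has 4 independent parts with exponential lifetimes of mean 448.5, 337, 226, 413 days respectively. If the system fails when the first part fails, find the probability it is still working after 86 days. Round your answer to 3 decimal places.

The first failure time is exponential with rate Σλ_i = 1/448.5 + 1/337 + 1/226 + 1/413 = 0.0120431 per day.
P(min > 86) = e^(−0.0120431·86) = e^(−1.0357) ≈ 0.355.

0.355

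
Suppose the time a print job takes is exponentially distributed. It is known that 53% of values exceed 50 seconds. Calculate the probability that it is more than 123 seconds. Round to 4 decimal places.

0.2098

e^(−λ·50) = 0.53 ⇒ λ = −ln(0.53)/50 = 0.0126976.
P(X > 123) = e^(−0.0126976·123) = e^(−1.5618) ≈ 0.2098.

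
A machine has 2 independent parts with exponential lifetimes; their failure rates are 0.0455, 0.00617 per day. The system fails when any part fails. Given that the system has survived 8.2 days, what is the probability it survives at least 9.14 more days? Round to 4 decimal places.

0.6236

Time to first failure ~ Exp(Σλ) with Σλ = 0.05167.
By memorylessness, P(T > 8.2+9.14 | T > 8.2) = P(T > 9.14) = e^(−0.05167·9.14) ≈ 0.6236.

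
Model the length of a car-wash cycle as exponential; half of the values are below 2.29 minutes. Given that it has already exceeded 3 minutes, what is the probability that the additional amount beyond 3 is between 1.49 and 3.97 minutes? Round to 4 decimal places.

0.3363

For an exponential, median = ln(2)/λ, so λ = ln 2 / 2.29 = 0.302684 per minute.
Memoryless: the residual past 3 is again Exp(λ).
P(1.49 < residual < 3.97) = e^(−λ·1.49) − e^(−λ·3.97) = 0.63699 − 0.30070 ≈ 0.3363.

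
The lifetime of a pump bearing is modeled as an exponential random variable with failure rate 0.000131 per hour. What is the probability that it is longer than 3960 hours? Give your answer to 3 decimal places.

0.595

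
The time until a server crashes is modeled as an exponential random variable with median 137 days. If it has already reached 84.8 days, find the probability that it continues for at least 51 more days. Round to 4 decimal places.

0.7726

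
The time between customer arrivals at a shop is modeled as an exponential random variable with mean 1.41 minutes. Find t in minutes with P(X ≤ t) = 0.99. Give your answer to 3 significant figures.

6.49

The rate is λ = 1/1.41 = 0.70922 per minute.
Set 1 − e^(−λt) = 0.99, so t = −ln(0.01)/λ = 4.6052/0.70922 ≈ 6.49329 minutes.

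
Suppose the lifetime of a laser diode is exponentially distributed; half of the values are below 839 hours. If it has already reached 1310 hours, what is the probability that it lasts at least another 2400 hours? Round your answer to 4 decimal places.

For an exponential, median = ln(2)/λ, so λ = ln 2 / 839 = 0.000826159 per hour.
P(X > s+t | X > s) = e^(−λ(s+t))/e^(−λs) = e^(−λt), independent of s = 1310.
P(X > 2400) = e^(−1.9828) ≈ 0.1377.

0.1377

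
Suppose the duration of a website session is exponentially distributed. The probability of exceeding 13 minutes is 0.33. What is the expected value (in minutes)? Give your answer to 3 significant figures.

11.7

e^(−λ·13) = 0.33 ⇒ λ = −ln(0.33)/13 = 0.0852817.
Mean = 1/λ = 11.7258 minutes.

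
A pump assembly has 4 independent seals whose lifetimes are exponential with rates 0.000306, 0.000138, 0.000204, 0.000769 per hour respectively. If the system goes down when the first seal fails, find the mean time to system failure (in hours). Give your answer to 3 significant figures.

The time to first failure is exponential with rate Σλ = 0.000306 + 0.000138 + 0.000204 + 0.000769 = 0.001417.
E[min] = 1/Σλ = 1/0.001417 = 705.716 hours.

706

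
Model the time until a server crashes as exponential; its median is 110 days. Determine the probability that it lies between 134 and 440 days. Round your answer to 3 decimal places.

For an exponential, median = ln(2)/λ, so λ = ln 2 / 110 = 0.00630134 per day.
P(134 < X < 440) = e^(−λ·134) − e^(−λ·440) = 0.42982 − 0.06250 ≈ 0.367.

0.367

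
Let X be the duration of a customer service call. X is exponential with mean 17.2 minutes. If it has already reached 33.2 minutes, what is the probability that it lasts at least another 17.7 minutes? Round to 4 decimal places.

The rate is λ = 1/17.2 = 0.0581395 per minute.
P(X > s+t | X > s) = e^(−λ(s+t))/e^(−λs) = e^(−λt), independent of s = 33.2.
P(X > 17.7) = e^(−1.0291) ≈ 0.3573.

0.3573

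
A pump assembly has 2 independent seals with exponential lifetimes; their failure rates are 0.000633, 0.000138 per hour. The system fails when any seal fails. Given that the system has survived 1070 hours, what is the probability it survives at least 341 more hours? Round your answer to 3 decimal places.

0.769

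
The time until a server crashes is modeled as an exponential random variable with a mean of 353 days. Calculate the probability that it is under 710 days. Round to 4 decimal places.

The rate is λ = 1/353 = 0.00283286 per day.
P(X ≤ 710) = 1 − e^(−λ·710) = 1 − e^(−2.0113) ≈ 0.8662.

0.8662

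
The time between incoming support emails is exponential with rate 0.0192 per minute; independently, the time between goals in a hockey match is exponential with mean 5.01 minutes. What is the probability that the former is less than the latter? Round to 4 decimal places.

0.0878

λ_1 = 0.0192, λ_2 = 1/5.01 = 0.199601.
For independent exponentials, P(the former < the latter) = λ_1/(λ_1+λ_2) = 0.0192/0.218801 ≈ 0.0878.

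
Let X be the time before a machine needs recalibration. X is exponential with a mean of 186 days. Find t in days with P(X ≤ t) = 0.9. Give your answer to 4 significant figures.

428.3

The rate is λ = 1/186 = 0.00537634 per day.
Set 1 − e^(−λt) = 0.9, so t = −ln(0.1)/λ = 2.3026/0.00537634 ≈ 428.281 days.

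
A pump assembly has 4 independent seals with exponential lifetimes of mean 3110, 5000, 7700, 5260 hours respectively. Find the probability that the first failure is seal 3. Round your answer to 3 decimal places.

Rates: λ_i = 1/mean_i → 0.000321543, 0.0002, 0.00012987, 0.000190114; Σλ = 0.000841528.
P(seal 3 first) = λ_3/Σλ = 0.00012987/0.000841528 ≈ 0.154.

0.154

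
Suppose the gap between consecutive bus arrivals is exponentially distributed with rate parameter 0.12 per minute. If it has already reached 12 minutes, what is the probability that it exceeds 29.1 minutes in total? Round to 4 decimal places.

The exponential is memoryless, so the remaining time is again Exp(λ): the condition X > 12 is irrelevant.
P(X > 17.1) = e^(−2.052) ≈ 0.1285.

0.1285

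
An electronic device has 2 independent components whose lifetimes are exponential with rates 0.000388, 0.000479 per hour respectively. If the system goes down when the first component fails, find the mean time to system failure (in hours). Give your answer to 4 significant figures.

1153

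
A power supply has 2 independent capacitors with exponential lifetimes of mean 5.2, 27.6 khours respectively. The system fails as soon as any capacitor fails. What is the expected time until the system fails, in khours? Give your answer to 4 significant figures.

4.376

The first failure time is exponential with rate Σλ_i = 1/5.2 + 1/27.6 = 0.22854 per khour.
E[min] = 1/Σλ = 1/0.22854 = 4.37561 khours.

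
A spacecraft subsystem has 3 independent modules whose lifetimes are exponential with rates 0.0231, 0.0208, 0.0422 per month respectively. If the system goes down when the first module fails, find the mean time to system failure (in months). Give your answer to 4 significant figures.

11.61

The time to first failure is exponential with rate Σλ = 0.0231 + 0.0208 + 0.0422 = 0.0861.
E[min] = 1/Σλ = 1/0.0861 = 11.6144 months.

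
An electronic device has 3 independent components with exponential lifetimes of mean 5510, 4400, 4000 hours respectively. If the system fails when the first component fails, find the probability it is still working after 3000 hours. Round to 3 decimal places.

The first failure time is exponential with rate Σλ_i = 1/5510 + 1/4400 + 1/4000 = 0.000658761 per hour.
P(min > 3000) = e^(−0.000658761·3000) = e^(−1.9763) ≈ 0.139.

0.139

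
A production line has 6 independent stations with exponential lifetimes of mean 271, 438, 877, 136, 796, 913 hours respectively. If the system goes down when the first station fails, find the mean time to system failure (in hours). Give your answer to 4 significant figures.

59.46

The first failure time is exponential with rate Σλ_i = 1/271 + 1/438 + 1/877 + 1/136 + 1/796 + 1/913 = 0.0168179 per hour.
E[min] = 1/Σλ = 1/0.0168179 = 59.4604 hours.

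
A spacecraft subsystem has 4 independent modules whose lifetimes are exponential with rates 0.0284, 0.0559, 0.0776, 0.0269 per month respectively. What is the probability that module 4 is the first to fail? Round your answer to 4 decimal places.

0.1425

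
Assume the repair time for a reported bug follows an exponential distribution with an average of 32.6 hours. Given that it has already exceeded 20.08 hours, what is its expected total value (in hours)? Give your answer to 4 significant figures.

The rate is λ = 1/32.6 = 0.0306748 per hour.
By memorylessness, E[X | X > 20.08] = 20.08 + 1/λ = 20.08 + 32.6 = 52.68 hours.

52.68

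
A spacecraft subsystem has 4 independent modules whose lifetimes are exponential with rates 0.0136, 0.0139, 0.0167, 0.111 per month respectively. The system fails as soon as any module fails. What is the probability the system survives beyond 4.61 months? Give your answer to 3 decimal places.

The time to first failure is exponential with rate Σλ = 0.0136 + 0.0139 + 0.0167 + 0.111 = 0.1552.
P(min > 4.61) = e^(−0.1552·4.61) = e^(−0.71547) ≈ 0.489.

0.489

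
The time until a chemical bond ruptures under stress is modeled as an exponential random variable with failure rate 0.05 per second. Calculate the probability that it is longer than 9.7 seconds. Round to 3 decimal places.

0.616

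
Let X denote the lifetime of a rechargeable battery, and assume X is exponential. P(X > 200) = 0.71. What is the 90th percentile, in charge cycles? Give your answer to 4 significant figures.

e^(−λ·200) = 0.71 ⇒ λ = −ln(0.71)/200 = 0.00171245.
90th percentile: 1 − e^(−λt) = 0.9, t = −ln(0.1)/λ = 1344.61 charge cycles.

1345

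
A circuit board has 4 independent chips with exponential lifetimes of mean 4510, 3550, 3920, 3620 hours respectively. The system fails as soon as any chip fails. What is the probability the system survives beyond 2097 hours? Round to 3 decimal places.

0.114

The first failure time is exponential with rate Σλ_i = 1/4510 + 1/3550 + 1/3920 + 1/3620 = 0.00103476 per hour.
P(min > 2097) = e^(−0.00103476·2097) = e^(−2.1699) ≈ 0.114.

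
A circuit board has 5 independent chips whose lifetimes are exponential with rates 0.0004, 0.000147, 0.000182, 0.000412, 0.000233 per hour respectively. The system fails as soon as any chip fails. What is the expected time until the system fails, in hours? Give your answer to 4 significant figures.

727.8

The time to first failure is exponential with rate Σλ = 0.0004 + 0.000147 + 0.000182 + 0.000412 + 0.000233 = 0.001374.
E[min] = 1/Σλ = 1/0.001374 = 727.802 hours.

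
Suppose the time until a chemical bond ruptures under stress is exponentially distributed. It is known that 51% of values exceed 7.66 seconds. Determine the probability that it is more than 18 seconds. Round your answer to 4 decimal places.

e^(−λ·7.66) = 0.51 ⇒ λ = −ln(0.51)/7.66 = 0.087904.
P(X > 18) = e^(−0.087904·18) = e^(−1.5823) ≈ 0.2055.

0.2055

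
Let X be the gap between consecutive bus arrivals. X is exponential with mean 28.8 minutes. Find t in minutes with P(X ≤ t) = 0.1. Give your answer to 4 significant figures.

The rate is λ = 1/28.8 = 0.0347222 per minute.
Set 1 − e^(−λt) = 0.1, so t = −ln(0.9)/λ = 0.10536/0.0347222 ≈ 3.03438 minutes.

3.034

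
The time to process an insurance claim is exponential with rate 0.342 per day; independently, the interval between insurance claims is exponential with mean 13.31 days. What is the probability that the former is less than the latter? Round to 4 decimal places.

0.8199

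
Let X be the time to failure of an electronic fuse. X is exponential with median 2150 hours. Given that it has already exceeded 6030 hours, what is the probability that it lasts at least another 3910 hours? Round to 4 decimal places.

0.2835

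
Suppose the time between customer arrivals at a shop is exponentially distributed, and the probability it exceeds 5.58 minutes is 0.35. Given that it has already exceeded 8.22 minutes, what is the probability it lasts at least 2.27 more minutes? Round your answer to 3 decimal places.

From e^(−λ·5.58) = 0.35, λ = −ln(0.35)/5.58 = 0.18814.
Memoryless: P(X > 8.22+2.27 | X > 8.22) = P(X > 2.27) = e^(−0.18814·2.27) ≈ 0.652.

0.652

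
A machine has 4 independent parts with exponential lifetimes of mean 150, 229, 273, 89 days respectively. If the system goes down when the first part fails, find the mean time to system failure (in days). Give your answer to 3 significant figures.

The first failure time is exponential with rate Σλ_i = 1/150 + 1/229 + 1/273 + 1/89 = 0.0259324 per day.
E[min] = 1/Σλ = 1/0.0259324 = 38.5617 days.

38.6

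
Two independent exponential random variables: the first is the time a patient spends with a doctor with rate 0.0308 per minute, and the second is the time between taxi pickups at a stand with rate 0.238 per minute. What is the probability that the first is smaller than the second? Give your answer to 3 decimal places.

λ_1 = 0.0308, λ_2 = 0.238.
For independent exponentials, P(the first < the second) = λ_1/(λ_1+λ_2) = 0.0308/0.2688 ≈ 0.115.

0.115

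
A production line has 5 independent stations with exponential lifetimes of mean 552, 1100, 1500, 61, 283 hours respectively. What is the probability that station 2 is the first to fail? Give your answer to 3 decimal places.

Rates: λ_i = 1/mean_i → 0.00181159, 0.000909091, 0.000666667, 0.0163934, 0.00353357; Σλ = 0.0233144.
P(station 2 first) = λ_2/Σλ = 0.000909091/0.0233144 ≈ 0.039.

0.039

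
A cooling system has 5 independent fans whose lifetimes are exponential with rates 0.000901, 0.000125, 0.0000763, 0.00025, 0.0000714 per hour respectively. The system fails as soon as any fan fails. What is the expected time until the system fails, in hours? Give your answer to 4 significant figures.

702.4

The time to first failure is exponential with rate Σλ = 0.000901 + 0.000125 + 0.0000763 + 0.00025 + 0.0000714 = 0.0014237.
E[min] = 1/Σλ = 1/0.0014237 = 702.395 hours.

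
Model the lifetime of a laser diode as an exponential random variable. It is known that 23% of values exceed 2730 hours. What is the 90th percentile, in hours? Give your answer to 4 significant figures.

4277

e^(−λ·2730) = 0.23 ⇒ λ = −ln(0.23)/2730 = 0.000538343.
90th percentile: 1 − e^(−λt) = 0.9, t = −ln(0.1)/λ = 4277.17 hours.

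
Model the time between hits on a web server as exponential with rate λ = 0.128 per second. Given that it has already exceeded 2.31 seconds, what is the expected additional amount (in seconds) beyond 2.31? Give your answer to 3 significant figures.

7.81

By memorylessness, the remaining amount past any threshold is again Exp(λ) with mean 1/λ = 7.8125 seconds.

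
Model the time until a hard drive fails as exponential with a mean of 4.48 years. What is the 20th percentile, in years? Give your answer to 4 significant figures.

0.9997

The rate is λ = 1/4.48 = 0.223214 per year.
Set 1 − e^(−λt) = 0.2, so t = −ln(0.8)/λ = 0.22314/0.223214 ≈ 0.999683 years.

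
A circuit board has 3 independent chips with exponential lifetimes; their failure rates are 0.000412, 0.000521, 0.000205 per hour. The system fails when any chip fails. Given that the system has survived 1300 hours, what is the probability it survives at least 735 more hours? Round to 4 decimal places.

0.4333

Time to first failure ~ Exp(Σλ) with Σλ = 0.001138.
By memorylessness, P(T > 1300+735 | T > 1300) = P(T > 735) = e^(−0.001138·735) ≈ 0.4333.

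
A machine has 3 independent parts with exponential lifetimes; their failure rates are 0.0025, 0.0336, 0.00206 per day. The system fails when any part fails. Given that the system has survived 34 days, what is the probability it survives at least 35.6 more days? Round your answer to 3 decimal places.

Time to first failure ~ Exp(Σλ) with Σλ = 0.03816.
By memorylessness, P(T > 34+35.6 | T > 34) = P(T > 35.6) = e^(−0.03816·35.6) ≈ 0.257.

0.257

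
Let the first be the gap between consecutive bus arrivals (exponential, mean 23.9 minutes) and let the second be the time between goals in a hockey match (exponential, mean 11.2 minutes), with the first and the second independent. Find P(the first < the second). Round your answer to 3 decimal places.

λ_1 = 1/23.9 = 0.041841, λ_2 = 1/11.2 = 0.0892857.
For independent exponentials, P(the first < the second) = λ_1/(λ_1+λ_2) = 0.041841/0.131127 ≈ 0.319.

0.319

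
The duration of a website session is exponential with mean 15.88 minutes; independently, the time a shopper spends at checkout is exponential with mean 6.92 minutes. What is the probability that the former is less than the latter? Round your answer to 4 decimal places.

λ_1 = 1/15.88 = 0.0629723, λ_2 = 1/6.92 = 0.144509.
For independent exponentials, P(the former < the latter) = λ_1/(λ_1+λ_2) = 0.0629723/0.207481 ≈ 0.3035.

0.3035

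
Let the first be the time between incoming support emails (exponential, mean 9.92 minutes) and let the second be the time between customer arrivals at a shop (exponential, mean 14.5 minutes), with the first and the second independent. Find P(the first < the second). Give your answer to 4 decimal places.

λ_1 = 1/9.92 = 0.100806, λ_2 = 1/14.5 = 0.0689655.
For independent exponentials, P(the first < the second) = λ_1/(λ_1+λ_2) = 0.100806/0.169772 ≈ 0.5938.

0.5938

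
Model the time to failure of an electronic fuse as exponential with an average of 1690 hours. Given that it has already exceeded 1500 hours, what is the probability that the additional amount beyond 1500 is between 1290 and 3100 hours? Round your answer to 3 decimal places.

0.306

The rate is λ = 1/1690 = 0.000591716 per hour.
Memoryless: the residual past 1500 is again Exp(λ).
P(1290 < residual < 3100) = e^(−λ·1290) − e^(−λ·3100) = 0.46612 − 0.15972 ≈ 0.306.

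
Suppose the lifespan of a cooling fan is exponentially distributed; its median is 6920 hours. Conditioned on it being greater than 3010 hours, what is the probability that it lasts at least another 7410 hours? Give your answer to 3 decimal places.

For an exponential, median = ln(2)/λ, so λ = ln 2 / 6920 = 0.000100166 per hour.
P(X > s+t | X > s) = e^(−λ(s+t))/e^(−λs) = e^(−λt), independent of s = 3010.
P(X > 7410) = e^(−0.74223) ≈ 0.476.

0.476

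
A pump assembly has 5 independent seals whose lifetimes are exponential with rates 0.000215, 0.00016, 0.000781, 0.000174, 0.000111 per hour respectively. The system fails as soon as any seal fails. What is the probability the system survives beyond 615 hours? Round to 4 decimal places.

The time to first failure is exponential with rate Σλ = 0.000215 + 0.00016 + 0.000781 + 0.000174 + 0.000111 = 0.001441.
P(min > 615) = e^(−0.001441·615) = e^(−0.88621) ≈ 0.4122.

0.4122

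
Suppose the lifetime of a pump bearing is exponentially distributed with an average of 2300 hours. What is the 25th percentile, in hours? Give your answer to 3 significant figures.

662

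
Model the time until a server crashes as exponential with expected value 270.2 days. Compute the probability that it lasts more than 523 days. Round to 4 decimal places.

The rate is λ = 1/270.2 = 0.00370096 per day.
P(X > 523) = e^(−λ·523) = e^(−1.9356) ≈ 0.1443.

0.1443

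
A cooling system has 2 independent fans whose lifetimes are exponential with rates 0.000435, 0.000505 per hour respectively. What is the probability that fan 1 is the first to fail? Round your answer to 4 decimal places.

The time to first failure is exponential with rate Σλ = 0.000435 + 0.000505 = 0.00094.
P(fan 1 first) = λ_1/Σλ = 0.000435/0.00094 ≈ 0.4628.

0.4628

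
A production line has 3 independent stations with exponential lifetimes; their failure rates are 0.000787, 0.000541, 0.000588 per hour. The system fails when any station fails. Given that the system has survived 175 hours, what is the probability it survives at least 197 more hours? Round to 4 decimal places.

0.6856

Time to first failure ~ Exp(Σλ) with Σλ = 0.001916.
By memorylessness, P(T > 175+197 | T > 175) = P(T > 197) = e^(−0.001916·197) ≈ 0.6856.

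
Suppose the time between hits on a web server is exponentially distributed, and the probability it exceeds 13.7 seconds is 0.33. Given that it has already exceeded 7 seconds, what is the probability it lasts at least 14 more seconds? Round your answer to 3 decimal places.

0.322

From e^(−λ·13.7) = 0.33, λ = −ln(0.33)/13.7 = 0.0809243.
Memoryless: P(X > 7+14 | X > 7) = P(X > 14) = e^(−0.0809243·14) ≈ 0.322.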